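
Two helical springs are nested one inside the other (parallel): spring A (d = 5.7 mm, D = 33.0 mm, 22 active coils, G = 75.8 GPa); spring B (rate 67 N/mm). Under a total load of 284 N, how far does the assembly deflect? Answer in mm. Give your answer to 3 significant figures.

k_A = Gd⁴/(8D³N_a) = (75.8×10³)(5.7⁴)/(8·33.0³·22) = 12.651 N/mm
Parallel: k_eq = 12.651 + 67 = 79.651 N/mm
δ = F/k_eq = 284/79.651 = 3.5656 mm

3.57 mm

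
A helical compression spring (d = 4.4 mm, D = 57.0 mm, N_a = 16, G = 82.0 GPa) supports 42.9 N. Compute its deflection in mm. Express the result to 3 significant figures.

33.1 mm

k = Gd⁴/(8D³N_a) = (82.0×10³)(4.4⁴)/(8·57.0³·16) = 1.2966 N/mm
δ = F/k = 42.9 / 1.2966 = 33.088 mm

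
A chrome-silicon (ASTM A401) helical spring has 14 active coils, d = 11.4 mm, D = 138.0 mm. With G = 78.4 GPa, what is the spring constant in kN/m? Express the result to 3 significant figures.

k = Gd⁴/(8D³N_a) = (78.4×10³ × 11.4⁴) / (8 × 138.0³ × 14)
  = 1.32414e+09 / 2.94344e+08 = 4.4986 N/mm

4.50 kN/m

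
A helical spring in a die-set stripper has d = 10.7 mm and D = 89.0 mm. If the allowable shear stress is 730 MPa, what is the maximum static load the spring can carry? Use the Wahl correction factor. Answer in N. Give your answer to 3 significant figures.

3350 N

C = D/d = 89.0/10.7 = 8.3178
K_W = (4C−1)/(4C−4) + 0.615/C = 32.271/29.271 + 0.0739 = 1.1764
τ_max = K·8FD/(πd³) → F_max = τ_allow·πd³/(8DK)
F_max = 730·π·10.7³/(8·89.0·1.1764) = 2.8095e+06/837.62 = 3354.1 N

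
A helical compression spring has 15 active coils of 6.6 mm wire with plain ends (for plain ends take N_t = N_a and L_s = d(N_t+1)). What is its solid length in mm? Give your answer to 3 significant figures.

plain ends: N_t = N_a = 15
L_s = d·(N_t+1) = 6.6 × 16 = 105.6 mm

106 mm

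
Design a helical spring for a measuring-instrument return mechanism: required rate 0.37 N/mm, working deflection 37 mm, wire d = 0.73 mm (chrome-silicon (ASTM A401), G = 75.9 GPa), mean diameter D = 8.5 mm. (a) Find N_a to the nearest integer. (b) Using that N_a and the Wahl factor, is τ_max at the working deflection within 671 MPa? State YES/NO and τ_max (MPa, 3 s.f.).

N_a = Gd⁴/(8D³k) = (75.9×10³)(0.73⁴)/(8·8.5³·0.37) = 11.86 → N_a = 12
Actual rate k = Gd⁴/(8D³·12) = 0.3656 N/mm
Working load F = kδ = 0.3656·37 = 13.527 N
C = 8.5/0.73 = 11.6438; K_W = (4C−1)/(4C−4)+0.615/C = 1.1233
τ_max = K_W·8FD/(πd³) = 1.1233·752.66 = 845.45 MPa
τ_max > 671 MPa → exceeds allowable

(a) 12 coils; (b) NO, τ_max = 845 MPa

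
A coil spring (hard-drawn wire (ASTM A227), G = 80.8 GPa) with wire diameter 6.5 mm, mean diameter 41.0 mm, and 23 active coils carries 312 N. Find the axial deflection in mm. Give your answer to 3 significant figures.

27.4 mm

k = Gd⁴/(8D³N_a) = (80.8×10³)(6.5⁴)/(8·41.0³·23) = 11.374 N/mm
δ = F/k = 312 / 11.374 = 27.432 mm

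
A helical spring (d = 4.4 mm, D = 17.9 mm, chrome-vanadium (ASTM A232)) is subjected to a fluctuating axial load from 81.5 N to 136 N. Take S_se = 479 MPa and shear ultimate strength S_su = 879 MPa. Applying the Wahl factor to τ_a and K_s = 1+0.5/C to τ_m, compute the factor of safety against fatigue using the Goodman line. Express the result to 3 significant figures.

C = D/d = 17.9/4.4 = 4.0682; K_W = (4C−1)/(4C−4)+0.615/C = 1.3956; K_s = 1+0.5/C = 1.1229
F_a = (F_max−F_min)/2 = 27.25 N; F_m = (F_max+F_min)/2 = 108.75 N
τ_a = K_W·8F_aD/(πd³) = 1.3956 × 14.581 = 20.35 MPa
τ_m = K_s·8F_mD/(πd³) = 1.1229 × 58.192 = 65.344 MPa
Goodman: 1/n_f = τ_a/S_se + τ_m/S_su = 20.35/479 + 65.344/879 = 0.04248 + 0.07434 = 0.11682
n_f = 1/0.11682 = 8.56

8.56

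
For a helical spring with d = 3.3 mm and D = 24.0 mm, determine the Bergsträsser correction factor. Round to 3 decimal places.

C = D/d = 24.0/3.3 = 7.2727
K_B = (4C+2)/(4C−3) = 31.091/26.091 = 1.1916

1.192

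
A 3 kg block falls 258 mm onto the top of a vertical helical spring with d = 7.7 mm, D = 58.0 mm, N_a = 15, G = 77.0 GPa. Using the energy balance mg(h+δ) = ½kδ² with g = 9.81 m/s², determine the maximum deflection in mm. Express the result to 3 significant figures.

38.9 mm

k = Gd⁴/(8D³N_a) = (77.0×10³)(7.7⁴)/(8·58.0³·15) = 11.561 N/mm
W = mg = 3 × 9.81 = 29.43 N
½kδ² − Wδ − Wh = 0 → δ = (W + √(W² + 2kWh))/k
δ = (29.43 + √(866.12 + 175561))/11.561 = (29.43 + 420.03)/11.561 = 38.878 mm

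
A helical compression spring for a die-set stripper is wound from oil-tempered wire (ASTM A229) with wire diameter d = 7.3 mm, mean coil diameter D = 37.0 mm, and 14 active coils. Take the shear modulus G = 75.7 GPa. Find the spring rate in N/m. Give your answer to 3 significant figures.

k = Gd⁴/(8D³N_a) = (75.7×10³ × 7.3⁴) / (8 × 37.0³ × 14)
  = 2.14975e+08 / 5.67314e+06 = 37.893 N/mm = 37893 N/m

37900 N/m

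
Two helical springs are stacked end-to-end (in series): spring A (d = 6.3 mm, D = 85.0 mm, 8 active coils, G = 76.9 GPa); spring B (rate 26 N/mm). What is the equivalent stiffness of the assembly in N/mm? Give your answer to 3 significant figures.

2.76 N/mm

k_A = Gd⁴/(8D³N_a) = (76.9×10³)(6.3⁴)/(8·85.0³·8) = 3.0821 N/mm
Series: 1/k_eq = 1/3.0821 + 1/26 = 0.36291; k_eq = 2.7555 N/mm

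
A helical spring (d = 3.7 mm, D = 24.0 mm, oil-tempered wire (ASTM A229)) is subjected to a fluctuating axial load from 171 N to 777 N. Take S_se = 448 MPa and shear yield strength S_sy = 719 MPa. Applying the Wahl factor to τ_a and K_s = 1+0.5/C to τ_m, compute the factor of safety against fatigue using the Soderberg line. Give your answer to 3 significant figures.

C = D/d = 24.0/3.7 = 6.4865; K_W = (4C−1)/(4C−4)+0.615/C = 1.2315; K_s = 1+0.5/C = 1.0771
F_a = (F_max−F_min)/2 = 303 N; F_m = (F_max+F_min)/2 = 474 N
τ_a = K_W·8F_aD/(πd³) = 1.2315 × 365.59 = 450.22 MPa
τ_m = K_s·8F_mD/(πd³) = 1.0771 × 571.91 = 615.99 MPa
Soderberg: 1/n_f = τ_a/S_se + τ_m/S_sy = 450.22/448 + 615.99/719 = 1.00496 + 0.85673 = 1.8617
n_f = 1/1.8617 = 0.5371

0.537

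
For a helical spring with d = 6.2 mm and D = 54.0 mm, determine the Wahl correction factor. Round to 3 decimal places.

1.168

C = D/d = 54.0/6.2 = 8.7097
K_W = (4C−1)/(4C−4) + 0.615/C = 33.839/30.839 + 0.0706 = 1.1679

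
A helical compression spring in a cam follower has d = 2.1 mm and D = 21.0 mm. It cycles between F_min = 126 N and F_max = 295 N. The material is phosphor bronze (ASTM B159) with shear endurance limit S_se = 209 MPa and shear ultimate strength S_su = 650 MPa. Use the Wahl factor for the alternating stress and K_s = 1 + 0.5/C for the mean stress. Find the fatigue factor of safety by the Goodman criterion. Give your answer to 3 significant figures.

0.216

C = D/d = 21.0/2.1 = 10.0000; K_W = (4C−1)/(4C−4)+0.615/C = 1.1448; K_s = 1+0.5/C = 1.0500
F_a = (F_max−F_min)/2 = 84.5 N; F_m = (F_max+F_min)/2 = 210.5 N
τ_a = K_W·8F_aD/(πd³) = 1.1448 × 487.93 = 558.6 MPa
τ_m = K_s·8F_mD/(πd³) = 1.0500 × 1215.5 = 1276.3 MPa
Goodman: 1/n_f = τ_a/S_se + τ_m/S_su = 558.6/209 + 1276.3/650 = 2.67272 + 1.96349 = 4.6362
n_f = 1/4.6362 = 0.2157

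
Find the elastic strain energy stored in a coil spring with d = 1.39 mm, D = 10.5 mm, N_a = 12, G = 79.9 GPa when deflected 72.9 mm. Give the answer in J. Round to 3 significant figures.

k = Gd⁴/(8D³N_a) = (79.9×10³)(1.39⁴)/(8·10.5³·12) = 2.6839 N/mm
U = ½kδ² = 0.5 × 2.6839 × 72.9² = 7131.7 N·mm = 7.1317 J

7.13 J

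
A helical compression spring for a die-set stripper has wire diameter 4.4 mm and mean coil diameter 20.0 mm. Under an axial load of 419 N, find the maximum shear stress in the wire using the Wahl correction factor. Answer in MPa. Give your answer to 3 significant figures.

Spring index C = D/d = 20.0/4.4 = 4.5455
K_W = (4C−1)/(4C−4) + 0.615/C = 17.182/14.182 + 0.1353 = 1.3468
τ₀ = 8FD/(πd³) = 8·419·20.0/(π·4.4³) = 67040/267.61 = 250.51 MPa
τ_max = K·τ₀ = 1.3468 × 250.51 = 337.4 MPa

337 MPa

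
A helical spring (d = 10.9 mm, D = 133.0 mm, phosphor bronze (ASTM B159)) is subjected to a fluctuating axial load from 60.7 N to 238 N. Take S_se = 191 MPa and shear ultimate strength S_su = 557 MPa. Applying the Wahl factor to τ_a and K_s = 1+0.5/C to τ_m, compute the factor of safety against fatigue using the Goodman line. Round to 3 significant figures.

4.79

C = D/d = 133.0/10.9 = 12.2018; K_W = (4C−1)/(4C−4)+0.615/C = 1.1174; K_s = 1+0.5/C = 1.0410
F_a = (F_max−F_min)/2 = 88.65 N; F_m = (F_max+F_min)/2 = 149.35 N
τ_a = K_W·8F_aD/(πd³) = 1.1174 × 23.184 = 25.905 MPa
τ_m = K_s·8F_mD/(πd³) = 1.0410 × 39.059 = 40.659 MPa
Goodman: 1/n_f = τ_a/S_se + τ_m/S_su = 25.905/191 + 40.659/557 = 0.13563 + 0.07300 = 0.20862
n_f = 1/0.20862 = 4.793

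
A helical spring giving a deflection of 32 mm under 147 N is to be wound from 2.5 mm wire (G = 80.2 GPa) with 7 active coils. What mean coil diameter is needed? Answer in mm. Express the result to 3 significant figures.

Required rate k = F/δ = 147/32 = 4.5938 N/mm
D = (Gd⁴/(8N_a·k))^(1/3) = (80.2×10³·2.5⁴/(8·7·4.5938))^(1/3)
  = (12178.1)^(1/3) = 23.0070 mm

23.0 mm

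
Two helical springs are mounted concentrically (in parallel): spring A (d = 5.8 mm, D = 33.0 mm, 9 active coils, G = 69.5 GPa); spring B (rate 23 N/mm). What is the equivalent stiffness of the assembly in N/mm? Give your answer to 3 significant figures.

k_A = Gd⁴/(8D³N_a) = (69.5×10³)(5.8⁴)/(8·33.0³·9) = 30.396 N/mm
Parallel: k_eq = 30.396 + 23 = 53.396 N/mm

53.4 N/mm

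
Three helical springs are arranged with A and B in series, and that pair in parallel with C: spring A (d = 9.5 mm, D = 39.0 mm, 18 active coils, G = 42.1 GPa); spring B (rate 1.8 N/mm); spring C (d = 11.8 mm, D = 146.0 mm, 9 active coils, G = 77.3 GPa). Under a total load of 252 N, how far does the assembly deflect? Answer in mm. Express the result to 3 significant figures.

k_A = Gd⁴/(8D³N_a) = (42.1×10³)(9.5⁴)/(8·39.0³·18) = 40.144 N/mm
k_C = Gd⁴/(8D³N_a) = (77.3×10³)(11.8⁴)/(8·146.0³·9) = 6.6883 N/mm
Springs A,B series: k_AB = 1/(1/40.144+1/1.8) = 1.7228 N/mm; parallel with C: k_eq = 1.7228+6.6883 = 8.4111 N/mm
δ = F/k_eq = 252/8.4111 = 29.961 mm

30.0 mm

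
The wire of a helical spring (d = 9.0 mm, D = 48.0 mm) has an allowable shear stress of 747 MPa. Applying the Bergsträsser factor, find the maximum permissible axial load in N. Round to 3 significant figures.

3500 N

C = D/d = 48.0/9.0 = 5.3333
K_B = (4C+2)/(4C−3) = 23.333/18.333 = 1.2727
τ_max = K·8FD/(πd³) → F_max = τ_allow·πd³/(8DK)
F_max = 747·π·9.0³/(8·48.0·1.2727) = 1.7108e+06/488.73 = 3500.5 N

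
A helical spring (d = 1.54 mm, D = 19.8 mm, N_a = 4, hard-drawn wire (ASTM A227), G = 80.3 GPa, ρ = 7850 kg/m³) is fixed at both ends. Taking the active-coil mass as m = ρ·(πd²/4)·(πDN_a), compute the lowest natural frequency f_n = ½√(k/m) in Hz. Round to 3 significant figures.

k = Gd⁴/(8D³N_a) = (80.3×10³)(1.54⁴)/(8·19.8³·4) = 1.8182 N/mm = 1818.2 N/m
Wire length L = πDN_a = π·19.8·4 = 248.81 mm
m = ρ·(πd²/4)·L = 7850 × 1.8627×10⁻⁶ m² × 0.24881 m = 0.0036381 kg
f_n = ½√(k/m) = 0.5·√(1818.2/0.0036381) = 0.5·√(4.9978e+05) = 353.47 Hz

353 Hz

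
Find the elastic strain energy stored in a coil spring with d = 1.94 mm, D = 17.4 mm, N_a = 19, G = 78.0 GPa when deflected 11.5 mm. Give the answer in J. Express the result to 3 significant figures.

0.0912 J

k = Gd⁴/(8D³N_a) = (78.0×10³)(1.94⁴)/(8·17.4³·19) = 1.3798 N/mm
U = ½kδ² = 0.5 × 1.3798 × 11.5² = 91.238 N·mm = 0.091238 J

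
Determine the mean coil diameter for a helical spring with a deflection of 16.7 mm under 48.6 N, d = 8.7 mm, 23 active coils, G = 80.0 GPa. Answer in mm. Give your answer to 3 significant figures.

94.9 mm

Required rate k = F/δ = 48.6/16.7 = 2.9102 N/mm
D = (Gd⁴/(8N_a·k))^(1/3) = (80.0×10³·8.7⁴/(8·23·2.9102))^(1/3)
  = (855913)^(1/3) = 94.9460 mm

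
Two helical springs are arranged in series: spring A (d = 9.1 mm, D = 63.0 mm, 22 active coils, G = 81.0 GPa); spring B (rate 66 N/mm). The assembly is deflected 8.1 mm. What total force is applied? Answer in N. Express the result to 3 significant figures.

k_A = Gd⁴/(8D³N_a) = (81.0×10³)(9.1⁴)/(8·63.0³·22) = 12.622 N/mm
Series: 1/k_eq = 1/12.622 + 1/66 = 0.09438; k_eq = 10.595 N/mm
F = k_eq·δ = 10.595·8.1 = 85.823 N

85.8 N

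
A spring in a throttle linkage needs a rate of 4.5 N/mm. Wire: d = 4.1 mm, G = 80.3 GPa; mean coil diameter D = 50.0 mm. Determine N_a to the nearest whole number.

N_a = Gd⁴/(8D³k) = (80.3×10³ × 4.1⁴)/(8 × 50.0³ × 4.5)
    = 2.26909e+07 / 4.5e+06 = 5.042 → 5 coils

5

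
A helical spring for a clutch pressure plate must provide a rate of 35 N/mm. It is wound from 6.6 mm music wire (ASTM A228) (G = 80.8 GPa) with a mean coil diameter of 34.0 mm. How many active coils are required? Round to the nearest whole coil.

N_a = Gd⁴/(8D³k) = (80.8×10³ × 6.6⁴)/(8 × 34.0³ × 35)
    = 1.53316e+08 / 1.10051e+07 = 13.93 → 14 coils

14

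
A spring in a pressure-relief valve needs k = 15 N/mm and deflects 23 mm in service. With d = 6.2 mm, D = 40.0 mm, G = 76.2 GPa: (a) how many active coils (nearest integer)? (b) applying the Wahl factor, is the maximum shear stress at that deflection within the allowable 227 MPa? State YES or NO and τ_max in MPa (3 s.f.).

N_a = Gd⁴/(8D³k) = (76.2×10³)(6.2⁴)/(8·40.0³·15) = 14.66 → N_a = 15
Actual rate k = Gd⁴/(8D³·15) = 14.661 N/mm
Working load F = kδ = 14.661·23 = 337.2 N
C = 40.0/6.2 = 6.4516; K_W = (4C−1)/(4C−4)+0.615/C = 1.2329
τ_max = K_W·8FD/(πd³) = 1.2329·144.12 = 177.68 MPa
τ_max ≤ 227 MPa → acceptable

(a) 15 coils; (b) YES, τ_max = 178 MPa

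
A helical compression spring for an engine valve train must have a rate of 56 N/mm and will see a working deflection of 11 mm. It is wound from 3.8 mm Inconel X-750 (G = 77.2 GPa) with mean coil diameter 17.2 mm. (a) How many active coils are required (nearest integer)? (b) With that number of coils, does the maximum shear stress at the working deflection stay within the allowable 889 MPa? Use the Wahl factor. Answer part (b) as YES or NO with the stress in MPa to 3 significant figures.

N_a = Gd⁴/(8D³k) = (77.2×10³)(3.8⁴)/(8·17.2³·56) = 7.061 → N_a = 7
Actual rate k = Gd⁴/(8D³·7) = 56.491 N/mm
Working load F = kδ = 56.491·11 = 621.4 N
C = 17.2/3.8 = 4.5263; K_W = (4C−1)/(4C−4)+0.615/C = 1.3486
τ_max = K_W·8FD/(πd³) = 1.3486·496.01 = 668.9 MPa
τ_max ≤ 889 MPa → acceptable

(a) 7 coils; (b) YES, τ_max = 669 MPa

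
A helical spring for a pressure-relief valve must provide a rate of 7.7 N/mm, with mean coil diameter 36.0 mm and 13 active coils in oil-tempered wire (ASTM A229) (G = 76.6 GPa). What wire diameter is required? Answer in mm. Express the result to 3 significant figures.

d = (8D³N_a·k / G)^(1/4) = (8·36.0³·13·7.7 / (76.6×10³))^0.25
  = (487.76)^0.25 = 4.6995 mm

4.70 mm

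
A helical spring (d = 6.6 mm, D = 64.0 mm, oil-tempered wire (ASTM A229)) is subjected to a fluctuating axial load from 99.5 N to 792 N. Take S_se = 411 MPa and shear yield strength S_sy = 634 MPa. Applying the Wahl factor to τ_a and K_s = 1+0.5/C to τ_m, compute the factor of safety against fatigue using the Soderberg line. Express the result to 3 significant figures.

C = D/d = 64.0/6.6 = 9.6970; K_W = (4C−1)/(4C−4)+0.615/C = 1.1497; K_s = 1+0.5/C = 1.0516
F_a = (F_max−F_min)/2 = 346.25 N; F_m = (F_max+F_min)/2 = 445.75 N
τ_a = K_W·8F_aD/(πd³) = 1.1497 × 196.28 = 225.66 MPa
τ_m = K_s·8F_mD/(πd³) = 1.0516 × 252.69 = 265.71 MPa
Soderberg: 1/n_f = τ_a/S_se + τ_m/S_sy = 225.66/411 + 265.71/634 = 0.54904 + 0.41911 = 0.96815
n_f = 1/0.96815 = 1.033

1.03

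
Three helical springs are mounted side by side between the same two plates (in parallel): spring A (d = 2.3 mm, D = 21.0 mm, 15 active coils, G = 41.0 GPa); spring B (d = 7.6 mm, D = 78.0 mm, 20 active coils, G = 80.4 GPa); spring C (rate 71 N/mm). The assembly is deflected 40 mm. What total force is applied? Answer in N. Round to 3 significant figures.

k_A = Gd⁴/(8D³N_a) = (41.0×10³)(2.3⁴)/(8·21.0³·15) = 1.0324 N/mm
k_B = Gd⁴/(8D³N_a) = (80.4×10³)(7.6⁴)/(8·78.0³·20) = 3.5327 N/mm
Parallel: k_eq = 1.0324 + 3.5327 + 71 = 75.565 N/mm
F = k_eq·δ = 75.565·40 = 3022.6 N

3020 N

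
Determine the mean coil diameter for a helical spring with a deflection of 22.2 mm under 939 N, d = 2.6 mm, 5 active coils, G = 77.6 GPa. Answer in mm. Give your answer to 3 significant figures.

12.8 mm

Required rate k = F/δ = 939/22.2 = 42.297 N/mm
D = (Gd⁴/(8N_a·k))^(1/3) = (77.6×10³·2.6⁴/(8·5·42.297))^(1/3)
  = (2095.96)^(1/3) = 12.7976 mm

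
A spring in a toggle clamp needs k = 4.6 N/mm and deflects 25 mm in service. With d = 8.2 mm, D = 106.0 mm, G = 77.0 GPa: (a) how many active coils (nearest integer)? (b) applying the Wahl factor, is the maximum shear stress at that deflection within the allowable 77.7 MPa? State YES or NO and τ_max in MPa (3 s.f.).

N_a = Gd⁴/(8D³k) = (77.0×10³)(8.2⁴)/(8·106.0³·4.6) = 7.943 → N_a = 8
Actual rate k = Gd⁴/(8D³·8) = 4.5672 N/mm
Working load F = kδ = 4.5672·25 = 114.18 N
C = 106.0/8.2 = 12.9268; K_W = (4C−1)/(4C−4)+0.615/C = 1.1105
τ_max = K_W·8FD/(πd³) = 1.1105·55.898 = 62.072 MPa
τ_max ≤ 77.7 MPa → acceptable

(a) 8 coils; (b) YES, τ_max = 62.1 MPa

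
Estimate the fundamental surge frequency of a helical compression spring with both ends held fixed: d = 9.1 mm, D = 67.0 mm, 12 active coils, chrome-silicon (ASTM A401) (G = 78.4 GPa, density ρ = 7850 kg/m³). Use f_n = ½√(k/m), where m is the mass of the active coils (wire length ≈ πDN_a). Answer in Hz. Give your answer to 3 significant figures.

k = Gd⁴/(8D³N_a) = (78.4×10³)(9.1⁴)/(8·67.0³·12) = 18.62 N/mm = 18620 N/m
Wire length L = πDN_a = π·67.0·12 = 2525.8 mm
m = ρ·(πd²/4)·L = 7850 × 65.039×10⁻⁶ m² × 2.5258 m = 1.2896 kg
f_n = ½√(k/m) = 0.5·√(18620/1.2896) = 0.5·√(14439) = 60.081 Hz

60.1 Hz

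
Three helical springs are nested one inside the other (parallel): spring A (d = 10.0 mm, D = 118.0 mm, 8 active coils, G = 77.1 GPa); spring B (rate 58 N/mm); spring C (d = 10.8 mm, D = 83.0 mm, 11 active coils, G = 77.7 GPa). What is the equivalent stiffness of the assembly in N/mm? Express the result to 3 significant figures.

k_A = Gd⁴/(8D³N_a) = (77.1×10³)(10.0⁴)/(8·118.0³·8) = 7.3321 N/mm
k_C = Gd⁴/(8D³N_a) = (77.7×10³)(10.8⁴)/(8·83.0³·11) = 21.009 N/mm
Parallel: k_eq = 7.3321 + 58 + 21.009 = 86.341 N/mm

86.3 N/mm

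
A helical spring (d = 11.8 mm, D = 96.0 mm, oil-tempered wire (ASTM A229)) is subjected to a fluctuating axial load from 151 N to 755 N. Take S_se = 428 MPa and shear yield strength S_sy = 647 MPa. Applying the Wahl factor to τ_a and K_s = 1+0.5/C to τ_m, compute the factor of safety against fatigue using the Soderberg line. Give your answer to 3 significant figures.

4.26

C = D/d = 96.0/11.8 = 8.1356; K_W = (4C−1)/(4C−4)+0.615/C = 1.1807; K_s = 1+0.5/C = 1.0615
F_a = (F_max−F_min)/2 = 302 N; F_m = (F_max+F_min)/2 = 453 N
τ_a = K_W·8F_aD/(πd³) = 1.1807 × 44.934 = 53.053 MPa
τ_m = K_s·8F_mD/(πd³) = 1.0615 × 67.401 = 71.543 MPa
Soderberg: 1/n_f = τ_a/S_se + τ_m/S_sy = 53.053/428 + 71.543/647 = 0.12396 + 0.11058 = 0.23453
n_f = 1/0.23453 = 4.264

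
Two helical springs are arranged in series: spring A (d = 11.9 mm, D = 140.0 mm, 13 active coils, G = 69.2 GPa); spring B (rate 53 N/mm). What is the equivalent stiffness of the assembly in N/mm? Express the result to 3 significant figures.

k_A = Gd⁴/(8D³N_a) = (69.2×10³)(11.9⁴)/(8·140.0³·13) = 4.8627 N/mm
Series: 1/k_eq = 1/4.8627 + 1/53 = 0.22452; k_eq = 4.454 N/mm

4.45 N/mm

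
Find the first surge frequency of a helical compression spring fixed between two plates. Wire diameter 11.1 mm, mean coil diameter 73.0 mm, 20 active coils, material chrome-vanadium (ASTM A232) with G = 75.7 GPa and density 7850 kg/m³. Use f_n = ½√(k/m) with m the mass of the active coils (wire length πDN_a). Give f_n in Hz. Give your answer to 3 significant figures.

k = Gd⁴/(8D³N_a) = (75.7×10³)(11.1⁴)/(8·73.0³·20) = 18.463 N/mm = 18463 N/m
Wire length L = πDN_a = π·73.0·20 = 4586.7 mm
m = ρ·(πd²/4)·L = 7850 × 96.769×10⁻⁶ m² × 4.5867 m = 3.4842 kg
f_n = ½√(k/m) = 0.5·√(18463/3.4842) = 0.5·√(5299) = 36.397 Hz

36.4 Hz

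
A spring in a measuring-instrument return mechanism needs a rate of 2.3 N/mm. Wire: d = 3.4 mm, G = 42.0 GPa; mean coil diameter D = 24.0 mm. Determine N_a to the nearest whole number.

22

N_a = Gd⁴/(8D³k) = (42.0×10³ × 3.4⁴)/(8 × 24.0³ × 2.3)
    = 5.61261e+06 / 254362 = 22.07 → 22 coils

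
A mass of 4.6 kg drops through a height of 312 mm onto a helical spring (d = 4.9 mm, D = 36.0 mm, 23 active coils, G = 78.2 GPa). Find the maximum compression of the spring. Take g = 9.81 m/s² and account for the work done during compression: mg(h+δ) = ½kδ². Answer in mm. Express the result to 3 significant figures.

82.3 mm

k = Gd⁴/(8D³N_a) = (78.2×10³)(4.9⁴)/(8·36.0³·23) = 5.2513 N/mm
W = mg = 4.6 × 9.81 = 45.126 N
½kδ² − Wδ − Wh = 0 → δ = (W + √(W² + 2kWh))/k
δ = (45.126 + √(2036.4 + 147869))/5.2513 = (45.126 + 387.18)/5.2513 = 82.323 mm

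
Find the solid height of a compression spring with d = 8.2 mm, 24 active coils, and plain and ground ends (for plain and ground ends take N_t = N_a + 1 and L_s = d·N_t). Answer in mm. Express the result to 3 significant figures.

205 mm

plain and ground ends: N_t = N_a + 1 = 24 + 1 = 25
L_s = d·N_t = 8.2 × 25 = 205 mm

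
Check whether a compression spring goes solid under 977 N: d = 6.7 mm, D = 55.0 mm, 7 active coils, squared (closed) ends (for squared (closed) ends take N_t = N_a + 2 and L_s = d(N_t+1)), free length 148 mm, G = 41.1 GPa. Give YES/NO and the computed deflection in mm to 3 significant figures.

YES, δ = 110 mm

k = Gd⁴/(8D³N_a) = (41.1×10³)(6.7⁴)/(8·55.0³·7) = 8.8892 N/mm
N_t = 9; L_s = 6.7·10 = 67 mm; δ_solid = L₀ − L_s = 148 − 67 = 81 mm
δ = F/k = 977/8.8892 = 109.91 mm
δ ≥ δ_solid → spring goes solid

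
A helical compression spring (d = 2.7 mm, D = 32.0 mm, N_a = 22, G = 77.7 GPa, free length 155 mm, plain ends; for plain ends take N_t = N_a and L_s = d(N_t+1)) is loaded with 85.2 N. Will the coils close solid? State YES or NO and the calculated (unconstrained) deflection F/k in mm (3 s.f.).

k = Gd⁴/(8D³N_a) = (77.7×10³)(2.7⁴)/(8·32.0³·22) = 0.716 N/mm
N_t = 22; L_s = 2.7·23 = 62.1 mm; δ_solid = L₀ − L_s = 155 − 62.1 = 92.9 mm
δ = F/k = 85.2/0.716 = 118.99 mm
δ ≥ δ_solid → spring goes solid

YES, δ = 119 mm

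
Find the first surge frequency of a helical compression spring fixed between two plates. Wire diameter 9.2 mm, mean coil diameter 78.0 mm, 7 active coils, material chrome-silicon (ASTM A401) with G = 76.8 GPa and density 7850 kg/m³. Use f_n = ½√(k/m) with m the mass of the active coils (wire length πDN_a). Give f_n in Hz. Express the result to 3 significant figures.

k = Gd⁴/(8D³N_a) = (76.8×10³)(9.2⁴)/(8·78.0³·7) = 20.703 N/mm = 20703 N/m
Wire length L = πDN_a = π·78.0·7 = 1715.3 mm
m = ρ·(πd²/4)·L = 7850 × 66.476×10⁻⁶ m² × 1.7153 m = 0.89511 kg
f_n = ½√(k/m) = 0.5·√(20703/0.89511) = 0.5·√(23129) = 76.042 Hz

76.0 Hz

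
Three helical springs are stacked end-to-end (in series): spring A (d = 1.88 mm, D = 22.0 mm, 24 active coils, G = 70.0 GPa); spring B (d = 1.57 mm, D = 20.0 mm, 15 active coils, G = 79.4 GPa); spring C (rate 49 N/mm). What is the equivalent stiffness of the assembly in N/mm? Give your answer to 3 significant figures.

0.230 N/mm

k_A = Gd⁴/(8D³N_a) = (70.0×10³)(1.88⁴)/(8·22.0³·24) = 0.42772 N/mm
k_B = Gd⁴/(8D³N_a) = (79.4×10³)(1.57⁴)/(8·20.0³·15) = 0.50251 N/mm
Series: 1/k_eq = 1/0.42772 + 1/0.50251 + 1/49 = 4.3484; k_eq = 0.22997 N/mm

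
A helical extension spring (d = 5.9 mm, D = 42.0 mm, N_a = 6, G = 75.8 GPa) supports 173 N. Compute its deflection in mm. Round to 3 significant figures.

6.70 mm

k = Gd⁴/(8D³N_a) = (75.8×10³)(5.9⁴)/(8·42.0³·6) = 25.828 N/mm
δ = F/k = 173 / 25.828 = 6.6982 mm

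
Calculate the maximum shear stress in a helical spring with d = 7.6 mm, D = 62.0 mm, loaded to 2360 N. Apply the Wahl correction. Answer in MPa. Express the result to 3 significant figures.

Spring index C = D/d = 62.0/7.6 = 8.1579
K_W = (4C−1)/(4C−4) + 0.615/C = 31.632/28.632 + 0.0754 = 1.1802
τ₀ = 8FD/(πd³) = 8·2360·62.0/(π·7.6³) = 1.17056e+06/1379.1 = 848.8 MPa
τ_max = K·τ₀ = 1.1802 × 848.8 = 1001.7 MPa

1000 MPa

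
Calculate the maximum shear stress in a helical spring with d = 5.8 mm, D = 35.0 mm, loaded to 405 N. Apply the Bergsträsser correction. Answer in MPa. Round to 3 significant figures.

229 MPa

Spring index C = D/d = 35.0/5.8 = 6.0345
K_B = (4C+2)/(4C−3) = 26.138/21.138 = 1.2365
τ₀ = 8FD/(πd³) = 8·405·35.0/(π·5.8³) = 113400/612.96 = 185 MPa
τ_max = K·τ₀ = 1.2365 × 185 = 228.76 MPa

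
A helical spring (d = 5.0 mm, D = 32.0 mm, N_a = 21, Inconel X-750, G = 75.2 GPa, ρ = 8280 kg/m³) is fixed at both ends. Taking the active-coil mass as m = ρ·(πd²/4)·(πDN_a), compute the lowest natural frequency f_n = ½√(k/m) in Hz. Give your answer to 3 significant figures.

78.9 Hz

k = Gd⁴/(8D³N_a) = (75.2×10³)(5.0⁴)/(8·32.0³·21) = 8.5377 N/mm = 8537.7 N/m
Wire length L = πDN_a = π·32.0·21 = 2111.2 mm
m = ρ·(πd²/4)·L = 8280 × 19.635×10⁻⁶ m² × 2.1112 m = 0.34323 kg
f_n = ½√(k/m) = 0.5·√(8537.7/0.34323) = 0.5·√(24875) = 78.859 Hz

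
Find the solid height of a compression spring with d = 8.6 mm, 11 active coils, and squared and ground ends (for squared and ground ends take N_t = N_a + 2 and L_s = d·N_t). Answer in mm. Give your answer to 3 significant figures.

squared and ground ends: N_t = N_a + 2 = 11 + 2 = 13
L_s = d·N_t = 8.6 × 13 = 111.8 mm

112 mm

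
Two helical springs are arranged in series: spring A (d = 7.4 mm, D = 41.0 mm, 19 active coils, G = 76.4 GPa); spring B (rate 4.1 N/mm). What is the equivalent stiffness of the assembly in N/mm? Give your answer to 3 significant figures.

k_A = Gd⁴/(8D³N_a) = (76.4×10³)(7.4⁴)/(8·41.0³·19) = 21.869 N/mm
Series: 1/k_eq = 1/21.869 + 1/4.1 = 0.28963; k_eq = 3.4527 N/mm

3.45 N/mm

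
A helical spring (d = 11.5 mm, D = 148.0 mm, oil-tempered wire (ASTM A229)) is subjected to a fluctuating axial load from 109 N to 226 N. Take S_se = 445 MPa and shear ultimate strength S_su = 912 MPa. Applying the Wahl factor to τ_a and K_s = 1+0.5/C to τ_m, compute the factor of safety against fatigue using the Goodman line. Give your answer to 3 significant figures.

12.0

C = D/d = 148.0/11.5 = 12.8696; K_W = (4C−1)/(4C−4)+0.615/C = 1.1110; K_s = 1+0.5/C = 1.0389
F_a = (F_max−F_min)/2 = 58.5 N; F_m = (F_max+F_min)/2 = 167.5 N
τ_a = K_W·8F_aD/(πd³) = 1.1110 × 14.497 = 16.105 MPa
τ_m = K_s·8F_mD/(πd³) = 1.0389 × 41.507 = 43.12 MPa
Goodman: 1/n_f = τ_a/S_se + τ_m/S_su = 16.105/445 + 43.12/912 = 0.03619 + 0.04728 = 0.083472
n_f = 1/0.083472 = 11.98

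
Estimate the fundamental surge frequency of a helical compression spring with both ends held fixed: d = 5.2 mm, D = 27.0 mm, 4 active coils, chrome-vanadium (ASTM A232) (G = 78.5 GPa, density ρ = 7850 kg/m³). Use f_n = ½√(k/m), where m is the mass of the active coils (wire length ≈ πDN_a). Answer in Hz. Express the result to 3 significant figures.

635 Hz

k = Gd⁴/(8D³N_a) = (78.5×10³)(5.2⁴)/(8·27.0³·4) = 91.126 N/mm = 91126 N/m
Wire length L = πDN_a = π·27.0·4 = 339.29 mm
m = ρ·(πd²/4)·L = 7850 × 21.237×10⁻⁶ m² × 0.33929 m = 0.056564 kg
f_n = ½√(k/m) = 0.5·√(91126/0.056564) = 0.5·√(1.611e+06) = 634.63 Hz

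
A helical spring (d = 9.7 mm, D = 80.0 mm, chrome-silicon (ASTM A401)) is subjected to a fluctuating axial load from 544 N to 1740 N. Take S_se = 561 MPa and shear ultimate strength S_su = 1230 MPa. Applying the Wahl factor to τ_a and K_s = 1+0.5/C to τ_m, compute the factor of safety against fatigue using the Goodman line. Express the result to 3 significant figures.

2.00

C = D/d = 80.0/9.7 = 8.2474; K_W = (4C−1)/(4C−4)+0.615/C = 1.1781; K_s = 1+0.5/C = 1.0606
F_a = (F_max−F_min)/2 = 598 N; F_m = (F_max+F_min)/2 = 1142 N
τ_a = K_W·8F_aD/(πd³) = 1.1781 × 133.48 = 157.25 MPa
τ_m = K_s·8F_mD/(πd³) = 1.0606 × 254.91 = 270.36 MPa
Goodman: 1/n_f = τ_a/S_se + τ_m/S_su = 157.25/561 + 270.36/1230 = 0.28030 + 0.21981 = 0.5001
n_f = 1/0.5001 = 2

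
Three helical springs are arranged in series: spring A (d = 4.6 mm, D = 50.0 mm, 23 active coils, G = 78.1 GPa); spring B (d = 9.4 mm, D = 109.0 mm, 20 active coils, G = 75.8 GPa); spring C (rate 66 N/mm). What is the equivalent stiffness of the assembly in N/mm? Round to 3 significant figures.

0.978 N/mm

k_A = Gd⁴/(8D³N_a) = (78.1×10³)(4.6⁴)/(8·50.0³·23) = 1.5204 N/mm
k_B = Gd⁴/(8D³N_a) = (75.8×10³)(9.4⁴)/(8·109.0³·20) = 2.8562 N/mm
Series: 1/k_eq = 1/1.5204 + 1/2.8562 + 1/66 = 1.023; k_eq = 0.97752 N/mm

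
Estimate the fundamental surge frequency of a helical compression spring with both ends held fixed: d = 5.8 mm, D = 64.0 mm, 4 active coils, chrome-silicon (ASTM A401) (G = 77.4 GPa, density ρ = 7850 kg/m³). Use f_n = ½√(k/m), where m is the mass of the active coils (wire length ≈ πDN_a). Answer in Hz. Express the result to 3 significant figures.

125 Hz

k = Gd⁴/(8D³N_a) = (77.4×10³)(5.8⁴)/(8·64.0³·4) = 10.442 N/mm = 10442 N/m
Wire length L = πDN_a = π·64.0·4 = 804.25 mm
m = ρ·(πd²/4)·L = 7850 × 26.421×10⁻⁶ m² × 0.80425 m = 0.1668 kg
f_n = ½√(k/m) = 0.5·√(10442/0.1668) = 0.5·√(62598) = 125.1 Hz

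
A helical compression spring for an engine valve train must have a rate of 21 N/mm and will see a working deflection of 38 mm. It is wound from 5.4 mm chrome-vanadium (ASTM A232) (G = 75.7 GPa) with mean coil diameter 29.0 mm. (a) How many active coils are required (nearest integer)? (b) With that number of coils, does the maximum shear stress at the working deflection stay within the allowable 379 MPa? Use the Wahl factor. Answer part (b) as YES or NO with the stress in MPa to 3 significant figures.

N_a = Gd⁴/(8D³k) = (75.7×10³)(5.4⁴)/(8·29.0³·21) = 15.71 → N_a = 16
Actual rate k = Gd⁴/(8D³·16) = 20.619 N/mm
Working load F = kδ = 20.619·38 = 783.52 N
C = 29.0/5.4 = 5.3704; K_W = (4C−1)/(4C−4)+0.615/C = 1.2861
τ_max = K_W·8FD/(πd³) = 1.2861·367.46 = 472.6 MPa
τ_max > 379 MPa → exceeds allowable

(a) 16 coils; (b) NO, τ_max = 473 MPa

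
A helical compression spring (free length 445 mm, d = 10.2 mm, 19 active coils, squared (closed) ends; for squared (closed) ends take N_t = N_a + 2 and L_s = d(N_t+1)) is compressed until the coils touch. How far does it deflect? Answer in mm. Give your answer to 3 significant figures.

221 mm

N_t = 21; L_s = 10.2·22 = 224.4 mm
δ_solid = L₀ − L_s = 445 − 224.4 = 220.6 mm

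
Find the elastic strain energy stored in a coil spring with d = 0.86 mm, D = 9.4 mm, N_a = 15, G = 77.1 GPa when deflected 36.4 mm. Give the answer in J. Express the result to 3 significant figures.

0.280 J

k = Gd⁴/(8D³N_a) = (77.1×10³)(0.86⁴)/(8·9.4³·15) = 0.42314 N/mm
U = ½kδ² = 0.5 × 0.42314 × 36.4² = 280.32 N·mm = 0.28032 J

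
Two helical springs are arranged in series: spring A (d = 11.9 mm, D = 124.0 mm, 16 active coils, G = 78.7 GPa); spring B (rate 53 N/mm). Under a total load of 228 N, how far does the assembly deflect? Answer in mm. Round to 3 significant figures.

39.6 mm

k_A = Gd⁴/(8D³N_a) = (78.7×10³)(11.9⁴)/(8·124.0³·16) = 6.4668 N/mm
Series: 1/k_eq = 1/6.4668 + 1/53 = 0.1735; k_eq = 5.7635 N/mm
δ = F/k_eq = 228/5.7635 = 39.559 mm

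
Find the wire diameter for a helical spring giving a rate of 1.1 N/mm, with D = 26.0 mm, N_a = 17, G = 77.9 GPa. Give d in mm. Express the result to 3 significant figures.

2.41 mm

d = (8D³N_a·k / G)^(1/4) = (8·26.0³·17·1.1 / (77.9×10³))^0.25
  = (33.753)^0.25 = 2.4103 mm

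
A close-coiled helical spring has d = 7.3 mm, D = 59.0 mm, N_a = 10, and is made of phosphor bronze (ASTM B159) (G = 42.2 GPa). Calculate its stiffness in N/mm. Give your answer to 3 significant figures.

7.29 N/mm

k = Gd⁴/(8D³N_a) = (42.2×10³ × 7.3⁴) / (8 × 59.0³ × 10)
  = 1.19841e+08 / 1.64303e+07 = 7.2939 N/mm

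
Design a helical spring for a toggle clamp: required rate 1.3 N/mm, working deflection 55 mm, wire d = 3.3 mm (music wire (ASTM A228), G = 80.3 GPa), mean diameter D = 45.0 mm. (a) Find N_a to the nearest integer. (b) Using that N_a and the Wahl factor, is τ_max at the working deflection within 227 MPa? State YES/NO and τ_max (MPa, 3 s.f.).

(a) 10 coils; (b) NO, τ_max = 253 MPa

N_a = Gd⁴/(8D³k) = (80.3×10³)(3.3⁴)/(8·45.0³·1.3) = 10.05 → N_a = 10
Actual rate k = Gd⁴/(8D³·10) = 1.3063 N/mm
Working load F = kδ = 1.3063·55 = 71.847 N
C = 45.0/3.3 = 13.6364; K_W = (4C−1)/(4C−4)+0.615/C = 1.1045
τ_max = K_W·8FD/(πd³) = 1.1045·229.1 = 253.03 MPa
τ_max > 227 MPa → exceeds allowable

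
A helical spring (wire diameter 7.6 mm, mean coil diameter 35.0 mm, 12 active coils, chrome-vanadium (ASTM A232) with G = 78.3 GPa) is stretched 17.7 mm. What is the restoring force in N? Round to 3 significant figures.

1120 N

k = Gd⁴/(8D³N_a) = (78.3×10³)(7.6⁴)/(8·35.0³·12) = 63.466 N/mm
F = k·δ = 63.466 × 17.7 = 1123.3 N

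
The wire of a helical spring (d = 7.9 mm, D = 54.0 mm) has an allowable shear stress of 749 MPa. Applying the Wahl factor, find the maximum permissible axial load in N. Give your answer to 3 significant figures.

2200 N

C = D/d = 54.0/7.9 = 6.8354
K_W = (4C−1)/(4C−4) + 0.615/C = 26.342/23.342 + 0.0900 = 1.2185
τ_max = K·8FD/(πd³) → F_max = τ_allow·πd³/(8DK)
F_max = 749·π·7.9³/(8·54.0·1.2185) = 1.1601e+06/526.39 = 2204 N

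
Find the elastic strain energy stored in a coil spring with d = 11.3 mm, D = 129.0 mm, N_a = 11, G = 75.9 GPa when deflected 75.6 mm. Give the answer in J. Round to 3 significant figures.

18.7 J

k = Gd⁴/(8D³N_a) = (75.9×10³)(11.3⁴)/(8·129.0³·11) = 6.5509 N/mm
U = ½kδ² = 0.5 × 6.5509 × 75.6² = 18720 N·mm = 18.72 J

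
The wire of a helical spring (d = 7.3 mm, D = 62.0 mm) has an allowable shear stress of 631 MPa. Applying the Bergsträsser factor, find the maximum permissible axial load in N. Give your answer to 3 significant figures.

C = D/d = 62.0/7.3 = 8.4932
K_B = (4C+2)/(4C−3) = 35.973/30.973 = 1.1614
τ_max = K·8FD/(πd³) → F_max = τ_allow·πd³/(8DK)
F_max = 631·π·7.3³/(8·62.0·1.1614) = 7.7117e+05/576.07 = 1338.7 N

1340 N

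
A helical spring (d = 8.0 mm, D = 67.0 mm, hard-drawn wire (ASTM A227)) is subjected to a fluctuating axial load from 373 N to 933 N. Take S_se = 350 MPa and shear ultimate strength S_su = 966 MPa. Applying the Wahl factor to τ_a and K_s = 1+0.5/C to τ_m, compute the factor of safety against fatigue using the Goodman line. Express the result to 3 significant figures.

C = D/d = 67.0/8.0 = 8.3750; K_W = (4C−1)/(4C−4)+0.615/C = 1.1751; K_s = 1+0.5/C = 1.0597
F_a = (F_max−F_min)/2 = 280 N; F_m = (F_max+F_min)/2 = 653 N
τ_a = K_W·8F_aD/(πd³) = 1.1751 × 93.305 = 109.64 MPa
τ_m = K_s·8F_mD/(πd³) = 1.0597 × 217.6 = 230.59 MPa
Goodman: 1/n_f = τ_a/S_se + τ_m/S_su = 109.64/350 + 230.59/966 = 0.31327 + 0.23871 = 0.55198
n_f = 1/0.55198 = 1.812

1.81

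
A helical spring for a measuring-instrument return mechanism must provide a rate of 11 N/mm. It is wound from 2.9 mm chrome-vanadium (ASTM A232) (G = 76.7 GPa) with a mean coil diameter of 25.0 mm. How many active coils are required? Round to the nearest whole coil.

N_a = Gd⁴/(8D³k) = (76.7×10³ × 2.9⁴)/(8 × 25.0³ × 11)
    = 5.42485e+06 / 1.375e+06 = 3.945 → 4 coils

4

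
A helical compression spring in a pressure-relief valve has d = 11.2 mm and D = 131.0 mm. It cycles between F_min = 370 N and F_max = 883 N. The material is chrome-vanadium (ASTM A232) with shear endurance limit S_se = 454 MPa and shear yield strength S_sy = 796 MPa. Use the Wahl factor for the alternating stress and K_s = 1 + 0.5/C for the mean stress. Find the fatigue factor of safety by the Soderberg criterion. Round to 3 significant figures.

2.89

C = D/d = 131.0/11.2 = 11.6964; K_W = (4C−1)/(4C−4)+0.615/C = 1.1227; K_s = 1+0.5/C = 1.0427
F_a = (F_max−F_min)/2 = 256.5 N; F_m = (F_max+F_min)/2 = 626.5 N
τ_a = K_W·8F_aD/(πd³) = 1.1227 × 60.904 = 68.377 MPa
τ_m = K_s·8F_mD/(πd³) = 1.0427 × 148.76 = 155.12 MPa
Soderberg: 1/n_f = τ_a/S_se + τ_m/S_sy = 68.377/454 + 155.12/796 = 0.15061 + 0.19487 = 0.34548
n_f = 1/0.34548 = 2.895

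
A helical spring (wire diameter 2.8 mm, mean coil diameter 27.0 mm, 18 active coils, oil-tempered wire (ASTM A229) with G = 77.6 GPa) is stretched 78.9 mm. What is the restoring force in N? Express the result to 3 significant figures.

k = Gd⁴/(8D³N_a) = (77.6×10³)(2.8⁴)/(8·27.0³·18) = 1.6828 N/mm
F = k·δ = 1.6828 × 78.9 = 132.78 N

133 N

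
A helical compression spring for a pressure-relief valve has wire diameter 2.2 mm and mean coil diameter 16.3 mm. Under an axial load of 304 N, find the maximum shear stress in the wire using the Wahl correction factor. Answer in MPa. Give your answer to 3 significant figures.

Spring index C = D/d = 16.3/2.2 = 7.4091
K_W = (4C−1)/(4C−4) + 0.615/C = 28.636/25.636 + 0.0830 = 1.2000
τ₀ = 8FD/(πd³) = 8·304·16.3/(π·2.2³) = 39641.6/33.452 = 1185 MPa
τ_max = K·τ₀ = 1.2000 × 1185 = 1422.1 MPa

1420 MPa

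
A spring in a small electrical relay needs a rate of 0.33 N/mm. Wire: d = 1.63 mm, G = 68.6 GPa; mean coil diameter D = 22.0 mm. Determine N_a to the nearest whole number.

N_a = Gd⁴/(8D³k) = (68.6×10³ × 1.63⁴)/(8 × 22.0³ × 0.33)
    = 484255 / 28110.7 = 17.23 → 17 coils

17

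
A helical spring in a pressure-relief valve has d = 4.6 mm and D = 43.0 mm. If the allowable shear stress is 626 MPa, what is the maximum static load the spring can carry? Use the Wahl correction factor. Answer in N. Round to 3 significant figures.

482 N

C = D/d = 43.0/4.6 = 9.3478
K_W = (4C−1)/(4C−4) + 0.615/C = 36.391/33.391 + 0.0658 = 1.1556
τ_max = K·8FD/(πd³) → F_max = τ_allow·πd³/(8DK)
F_max = 626·π·4.6³/(8·43.0·1.1556) = 1.9142e+05/397.54 = 481.52 N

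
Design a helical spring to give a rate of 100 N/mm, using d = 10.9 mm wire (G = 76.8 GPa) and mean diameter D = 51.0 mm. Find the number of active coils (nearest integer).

N_a = Gd⁴/(8D³k) = (76.8×10³ × 10.9⁴)/(8 × 51.0³ × 100)
    = 1.08409e+09 / 1.06121e+08 = 10.22 → 10 coils

10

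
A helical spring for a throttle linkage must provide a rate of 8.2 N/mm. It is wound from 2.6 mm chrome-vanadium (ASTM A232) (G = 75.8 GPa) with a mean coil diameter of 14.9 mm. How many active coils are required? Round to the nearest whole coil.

N_a = Gd⁴/(8D³k) = (75.8×10³ × 2.6⁴)/(8 × 14.9³ × 8.2)
    = 3.46388e+06 / 217001 = 15.96 → 16 coils

16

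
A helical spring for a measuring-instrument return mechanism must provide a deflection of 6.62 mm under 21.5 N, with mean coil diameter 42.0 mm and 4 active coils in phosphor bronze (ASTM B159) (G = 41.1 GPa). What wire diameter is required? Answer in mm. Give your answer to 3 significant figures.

Required rate k = F/δ = 21.5/6.62 = 3.2477 N/mm
d = (8D³N_a·k / G)^(1/4) = (8·42.0³·4·3.2477 / (41.1×10³))^0.25
  = (187.34)^0.25 = 3.6996 mm

3.70 mm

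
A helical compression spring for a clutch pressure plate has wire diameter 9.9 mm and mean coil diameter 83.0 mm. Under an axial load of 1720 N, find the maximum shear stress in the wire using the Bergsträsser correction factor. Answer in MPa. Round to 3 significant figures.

436 MPa

Spring index C = D/d = 83.0/9.9 = 8.3838
K_B = (4C+2)/(4C−3) = 35.535/30.535 = 1.1637
τ₀ = 8FD/(πd³) = 8·1720·83.0/(π·9.9³) = 1.14208e+06/3048.3 = 374.66 MPa
τ_max = K·τ₀ = 1.1637 × 374.66 = 436.01 MPa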